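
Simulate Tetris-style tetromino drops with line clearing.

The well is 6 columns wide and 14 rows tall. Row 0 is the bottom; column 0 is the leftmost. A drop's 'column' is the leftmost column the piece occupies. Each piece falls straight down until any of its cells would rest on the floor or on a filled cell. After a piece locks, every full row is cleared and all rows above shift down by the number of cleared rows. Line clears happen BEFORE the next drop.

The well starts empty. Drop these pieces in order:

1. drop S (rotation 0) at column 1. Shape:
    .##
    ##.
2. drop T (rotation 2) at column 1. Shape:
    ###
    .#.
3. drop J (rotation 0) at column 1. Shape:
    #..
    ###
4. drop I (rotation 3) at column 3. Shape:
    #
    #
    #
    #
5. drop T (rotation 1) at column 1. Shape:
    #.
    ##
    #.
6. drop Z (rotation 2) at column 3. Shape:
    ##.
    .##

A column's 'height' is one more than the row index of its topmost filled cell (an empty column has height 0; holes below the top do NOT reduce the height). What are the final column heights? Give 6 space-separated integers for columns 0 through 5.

Answer: 0 9 8 10 10 9

Derivation:
Drop 1: S rot0 at col 1 lands with bottom-row=0; cleared 0 line(s) (total 0); column heights now [0 1 2 2 0 0], max=2
Drop 2: T rot2 at col 1 lands with bottom-row=2; cleared 0 line(s) (total 0); column heights now [0 4 4 4 0 0], max=4
Drop 3: J rot0 at col 1 lands with bottom-row=4; cleared 0 line(s) (total 0); column heights now [0 6 5 5 0 0], max=6
Drop 4: I rot3 at col 3 lands with bottom-row=5; cleared 0 line(s) (total 0); column heights now [0 6 5 9 0 0], max=9
Drop 5: T rot1 at col 1 lands with bottom-row=6; cleared 0 line(s) (total 0); column heights now [0 9 8 9 0 0], max=9
Drop 6: Z rot2 at col 3 lands with bottom-row=8; cleared 0 line(s) (total 0); column heights now [0 9 8 10 10 9], max=10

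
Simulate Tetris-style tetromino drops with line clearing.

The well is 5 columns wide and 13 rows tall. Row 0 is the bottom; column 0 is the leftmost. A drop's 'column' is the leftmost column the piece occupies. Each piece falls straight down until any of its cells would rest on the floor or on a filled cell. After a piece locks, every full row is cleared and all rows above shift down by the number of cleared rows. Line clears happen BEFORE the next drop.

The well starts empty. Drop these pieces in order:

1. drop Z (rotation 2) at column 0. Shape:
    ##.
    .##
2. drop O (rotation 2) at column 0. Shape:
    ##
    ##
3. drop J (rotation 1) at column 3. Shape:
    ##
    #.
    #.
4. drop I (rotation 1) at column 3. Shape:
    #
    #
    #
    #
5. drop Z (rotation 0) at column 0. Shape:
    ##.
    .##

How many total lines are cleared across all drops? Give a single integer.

Answer: 0

Derivation:
Drop 1: Z rot2 at col 0 lands with bottom-row=0; cleared 0 line(s) (total 0); column heights now [2 2 1 0 0], max=2
Drop 2: O rot2 at col 0 lands with bottom-row=2; cleared 0 line(s) (total 0); column heights now [4 4 1 0 0], max=4
Drop 3: J rot1 at col 3 lands with bottom-row=0; cleared 0 line(s) (total 0); column heights now [4 4 1 3 3], max=4
Drop 4: I rot1 at col 3 lands with bottom-row=3; cleared 0 line(s) (total 0); column heights now [4 4 1 7 3], max=7
Drop 5: Z rot0 at col 0 lands with bottom-row=4; cleared 0 line(s) (total 0); column heights now [6 6 5 7 3], max=7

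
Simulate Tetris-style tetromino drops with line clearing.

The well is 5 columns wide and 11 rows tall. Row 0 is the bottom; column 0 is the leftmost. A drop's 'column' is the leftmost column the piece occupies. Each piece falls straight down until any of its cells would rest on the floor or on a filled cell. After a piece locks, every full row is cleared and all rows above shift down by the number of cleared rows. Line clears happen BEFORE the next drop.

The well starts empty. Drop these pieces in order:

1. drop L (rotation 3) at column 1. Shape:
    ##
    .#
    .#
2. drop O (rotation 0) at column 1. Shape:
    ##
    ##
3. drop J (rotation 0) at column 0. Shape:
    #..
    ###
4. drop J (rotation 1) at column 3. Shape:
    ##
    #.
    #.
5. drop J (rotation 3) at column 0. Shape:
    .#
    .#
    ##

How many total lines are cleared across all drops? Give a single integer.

Drop 1: L rot3 at col 1 lands with bottom-row=0; cleared 0 line(s) (total 0); column heights now [0 3 3 0 0], max=3
Drop 2: O rot0 at col 1 lands with bottom-row=3; cleared 0 line(s) (total 0); column heights now [0 5 5 0 0], max=5
Drop 3: J rot0 at col 0 lands with bottom-row=5; cleared 0 line(s) (total 0); column heights now [7 6 6 0 0], max=7
Drop 4: J rot1 at col 3 lands with bottom-row=0; cleared 0 line(s) (total 0); column heights now [7 6 6 3 3], max=7
Drop 5: J rot3 at col 0 lands with bottom-row=7; cleared 0 line(s) (total 0); column heights now [8 10 6 3 3], max=10

Answer: 0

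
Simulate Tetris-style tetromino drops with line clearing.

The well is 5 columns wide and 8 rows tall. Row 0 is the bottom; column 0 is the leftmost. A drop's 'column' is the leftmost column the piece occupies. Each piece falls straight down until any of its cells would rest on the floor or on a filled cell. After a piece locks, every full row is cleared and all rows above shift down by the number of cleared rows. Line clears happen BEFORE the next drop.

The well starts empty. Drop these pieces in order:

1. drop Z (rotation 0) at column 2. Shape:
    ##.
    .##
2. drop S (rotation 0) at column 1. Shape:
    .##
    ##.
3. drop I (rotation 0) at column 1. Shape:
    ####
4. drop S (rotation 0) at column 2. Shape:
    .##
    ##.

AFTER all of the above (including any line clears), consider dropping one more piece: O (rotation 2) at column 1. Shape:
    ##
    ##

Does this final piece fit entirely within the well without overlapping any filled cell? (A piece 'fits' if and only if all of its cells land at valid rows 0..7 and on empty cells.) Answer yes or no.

Drop 1: Z rot0 at col 2 lands with bottom-row=0; cleared 0 line(s) (total 0); column heights now [0 0 2 2 1], max=2
Drop 2: S rot0 at col 1 lands with bottom-row=2; cleared 0 line(s) (total 0); column heights now [0 3 4 4 1], max=4
Drop 3: I rot0 at col 1 lands with bottom-row=4; cleared 0 line(s) (total 0); column heights now [0 5 5 5 5], max=5
Drop 4: S rot0 at col 2 lands with bottom-row=5; cleared 0 line(s) (total 0); column heights now [0 5 6 7 7], max=7
Test piece O rot2 at col 1 (width 2): heights before test = [0 5 6 7 7]; fits = True

Answer: yes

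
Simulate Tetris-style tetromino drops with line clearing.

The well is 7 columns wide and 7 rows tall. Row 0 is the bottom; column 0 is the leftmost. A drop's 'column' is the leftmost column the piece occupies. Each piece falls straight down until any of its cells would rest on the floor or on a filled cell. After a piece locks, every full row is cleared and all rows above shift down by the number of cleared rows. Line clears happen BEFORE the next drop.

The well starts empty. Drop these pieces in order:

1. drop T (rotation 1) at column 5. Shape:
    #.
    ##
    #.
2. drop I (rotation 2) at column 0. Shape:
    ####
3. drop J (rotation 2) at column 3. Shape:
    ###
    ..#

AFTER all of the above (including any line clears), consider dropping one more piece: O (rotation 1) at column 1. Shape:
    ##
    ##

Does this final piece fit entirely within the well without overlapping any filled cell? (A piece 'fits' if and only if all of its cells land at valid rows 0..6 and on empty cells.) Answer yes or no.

Answer: yes

Derivation:
Drop 1: T rot1 at col 5 lands with bottom-row=0; cleared 0 line(s) (total 0); column heights now [0 0 0 0 0 3 2], max=3
Drop 2: I rot2 at col 0 lands with bottom-row=0; cleared 0 line(s) (total 0); column heights now [1 1 1 1 0 3 2], max=3
Drop 3: J rot2 at col 3 lands with bottom-row=3; cleared 0 line(s) (total 0); column heights now [1 1 1 5 5 5 2], max=5
Test piece O rot1 at col 1 (width 2): heights before test = [1 1 1 5 5 5 2]; fits = True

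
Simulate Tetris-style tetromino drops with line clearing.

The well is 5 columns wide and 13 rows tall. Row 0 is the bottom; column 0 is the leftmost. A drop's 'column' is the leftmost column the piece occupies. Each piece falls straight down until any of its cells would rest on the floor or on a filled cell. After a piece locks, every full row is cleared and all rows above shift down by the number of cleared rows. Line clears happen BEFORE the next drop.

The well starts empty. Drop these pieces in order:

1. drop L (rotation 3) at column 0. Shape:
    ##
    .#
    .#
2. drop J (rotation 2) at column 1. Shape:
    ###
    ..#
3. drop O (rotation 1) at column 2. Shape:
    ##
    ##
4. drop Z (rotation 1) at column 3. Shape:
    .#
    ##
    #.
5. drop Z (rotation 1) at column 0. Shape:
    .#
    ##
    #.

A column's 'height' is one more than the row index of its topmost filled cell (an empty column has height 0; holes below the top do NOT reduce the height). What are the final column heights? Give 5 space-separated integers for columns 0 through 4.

Answer: 5 6 6 8 9

Derivation:
Drop 1: L rot3 at col 0 lands with bottom-row=0; cleared 0 line(s) (total 0); column heights now [3 3 0 0 0], max=3
Drop 2: J rot2 at col 1 lands with bottom-row=2; cleared 0 line(s) (total 0); column heights now [3 4 4 4 0], max=4
Drop 3: O rot1 at col 2 lands with bottom-row=4; cleared 0 line(s) (total 0); column heights now [3 4 6 6 0], max=6
Drop 4: Z rot1 at col 3 lands with bottom-row=6; cleared 0 line(s) (total 0); column heights now [3 4 6 8 9], max=9
Drop 5: Z rot1 at col 0 lands with bottom-row=3; cleared 0 line(s) (total 0); column heights now [5 6 6 8 9], max=9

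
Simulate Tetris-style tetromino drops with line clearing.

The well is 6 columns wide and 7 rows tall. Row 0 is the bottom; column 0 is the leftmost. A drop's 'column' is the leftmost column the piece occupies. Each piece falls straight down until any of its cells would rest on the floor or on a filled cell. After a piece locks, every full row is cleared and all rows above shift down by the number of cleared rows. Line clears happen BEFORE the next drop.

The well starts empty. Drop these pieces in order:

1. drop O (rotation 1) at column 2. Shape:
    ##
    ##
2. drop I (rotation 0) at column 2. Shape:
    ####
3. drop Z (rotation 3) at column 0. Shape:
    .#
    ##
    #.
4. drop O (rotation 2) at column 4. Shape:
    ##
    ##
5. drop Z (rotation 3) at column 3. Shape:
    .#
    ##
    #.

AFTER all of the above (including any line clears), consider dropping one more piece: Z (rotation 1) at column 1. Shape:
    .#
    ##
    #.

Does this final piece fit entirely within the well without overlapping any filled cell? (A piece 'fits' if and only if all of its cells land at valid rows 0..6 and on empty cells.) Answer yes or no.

Answer: yes

Derivation:
Drop 1: O rot1 at col 2 lands with bottom-row=0; cleared 0 line(s) (total 0); column heights now [0 0 2 2 0 0], max=2
Drop 2: I rot0 at col 2 lands with bottom-row=2; cleared 0 line(s) (total 0); column heights now [0 0 3 3 3 3], max=3
Drop 3: Z rot3 at col 0 lands with bottom-row=0; cleared 0 line(s) (total 0); column heights now [2 3 3 3 3 3], max=3
Drop 4: O rot2 at col 4 lands with bottom-row=3; cleared 0 line(s) (total 0); column heights now [2 3 3 3 5 5], max=5
Drop 5: Z rot3 at col 3 lands with bottom-row=4; cleared 0 line(s) (total 0); column heights now [2 3 3 6 7 5], max=7
Test piece Z rot1 at col 1 (width 2): heights before test = [2 3 3 6 7 5]; fits = True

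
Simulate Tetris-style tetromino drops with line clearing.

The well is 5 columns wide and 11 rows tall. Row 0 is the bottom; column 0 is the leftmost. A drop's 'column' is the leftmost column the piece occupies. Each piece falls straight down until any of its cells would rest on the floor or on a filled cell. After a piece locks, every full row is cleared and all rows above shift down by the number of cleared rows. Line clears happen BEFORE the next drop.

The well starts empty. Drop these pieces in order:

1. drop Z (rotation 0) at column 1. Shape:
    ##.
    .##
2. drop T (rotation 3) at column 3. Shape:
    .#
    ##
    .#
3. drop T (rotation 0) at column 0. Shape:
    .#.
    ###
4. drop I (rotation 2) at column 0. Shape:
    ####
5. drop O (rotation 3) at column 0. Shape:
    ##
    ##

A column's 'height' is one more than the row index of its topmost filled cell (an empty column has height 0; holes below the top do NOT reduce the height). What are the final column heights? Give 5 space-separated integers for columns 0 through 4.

Answer: 7 7 5 5 3

Derivation:
Drop 1: Z rot0 at col 1 lands with bottom-row=0; cleared 0 line(s) (total 0); column heights now [0 2 2 1 0], max=2
Drop 2: T rot3 at col 3 lands with bottom-row=0; cleared 0 line(s) (total 0); column heights now [0 2 2 2 3], max=3
Drop 3: T rot0 at col 0 lands with bottom-row=2; cleared 0 line(s) (total 0); column heights now [3 4 3 2 3], max=4
Drop 4: I rot2 at col 0 lands with bottom-row=4; cleared 0 line(s) (total 0); column heights now [5 5 5 5 3], max=5
Drop 5: O rot3 at col 0 lands with bottom-row=5; cleared 0 line(s) (total 0); column heights now [7 7 5 5 3], max=7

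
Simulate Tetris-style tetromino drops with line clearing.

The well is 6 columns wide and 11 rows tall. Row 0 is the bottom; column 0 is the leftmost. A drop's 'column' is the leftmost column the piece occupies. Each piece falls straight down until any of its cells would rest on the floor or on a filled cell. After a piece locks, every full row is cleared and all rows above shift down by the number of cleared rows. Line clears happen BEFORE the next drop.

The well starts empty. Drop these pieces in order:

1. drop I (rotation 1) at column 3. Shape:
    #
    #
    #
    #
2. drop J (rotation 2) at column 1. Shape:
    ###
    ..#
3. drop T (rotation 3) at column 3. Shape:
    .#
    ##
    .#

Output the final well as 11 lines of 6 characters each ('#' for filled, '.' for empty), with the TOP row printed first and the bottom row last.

Drop 1: I rot1 at col 3 lands with bottom-row=0; cleared 0 line(s) (total 0); column heights now [0 0 0 4 0 0], max=4
Drop 2: J rot2 at col 1 lands with bottom-row=4; cleared 0 line(s) (total 0); column heights now [0 6 6 6 0 0], max=6
Drop 3: T rot3 at col 3 lands with bottom-row=5; cleared 0 line(s) (total 0); column heights now [0 6 6 7 8 0], max=8

Answer: ......
......
......
....#.
...##.
.####.
...#..
...#..
...#..
...#..
...#..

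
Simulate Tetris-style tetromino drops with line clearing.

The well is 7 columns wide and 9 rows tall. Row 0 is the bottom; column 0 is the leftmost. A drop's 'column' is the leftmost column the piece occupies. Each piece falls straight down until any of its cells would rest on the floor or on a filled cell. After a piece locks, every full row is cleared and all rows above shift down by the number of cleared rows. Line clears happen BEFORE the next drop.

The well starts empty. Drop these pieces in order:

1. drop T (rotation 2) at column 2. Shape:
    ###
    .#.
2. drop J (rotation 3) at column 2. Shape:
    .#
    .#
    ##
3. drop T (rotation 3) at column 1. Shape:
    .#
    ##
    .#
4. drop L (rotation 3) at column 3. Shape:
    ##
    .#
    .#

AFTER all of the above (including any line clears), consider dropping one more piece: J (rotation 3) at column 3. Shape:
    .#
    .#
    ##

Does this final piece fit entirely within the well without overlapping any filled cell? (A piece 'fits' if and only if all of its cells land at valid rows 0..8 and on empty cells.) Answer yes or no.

Answer: yes

Derivation:
Drop 1: T rot2 at col 2 lands with bottom-row=0; cleared 0 line(s) (total 0); column heights now [0 0 2 2 2 0 0], max=2
Drop 2: J rot3 at col 2 lands with bottom-row=2; cleared 0 line(s) (total 0); column heights now [0 0 3 5 2 0 0], max=5
Drop 3: T rot3 at col 1 lands with bottom-row=3; cleared 0 line(s) (total 0); column heights now [0 5 6 5 2 0 0], max=6
Drop 4: L rot3 at col 3 lands with bottom-row=3; cleared 0 line(s) (total 0); column heights now [0 5 6 6 6 0 0], max=6
Test piece J rot3 at col 3 (width 2): heights before test = [0 5 6 6 6 0 0]; fits = True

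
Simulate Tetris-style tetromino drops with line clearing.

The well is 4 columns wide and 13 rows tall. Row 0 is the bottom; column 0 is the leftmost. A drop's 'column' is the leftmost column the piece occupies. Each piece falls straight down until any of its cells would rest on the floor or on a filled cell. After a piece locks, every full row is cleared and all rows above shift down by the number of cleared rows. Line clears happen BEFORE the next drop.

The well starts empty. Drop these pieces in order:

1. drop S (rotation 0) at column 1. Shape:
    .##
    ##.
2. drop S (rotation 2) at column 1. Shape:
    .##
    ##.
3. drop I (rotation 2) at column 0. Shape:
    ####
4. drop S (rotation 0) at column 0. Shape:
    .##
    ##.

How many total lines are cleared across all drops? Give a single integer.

Answer: 2

Derivation:
Drop 1: S rot0 at col 1 lands with bottom-row=0; cleared 0 line(s) (total 0); column heights now [0 1 2 2], max=2
Drop 2: S rot2 at col 1 lands with bottom-row=2; cleared 0 line(s) (total 0); column heights now [0 3 4 4], max=4
Drop 3: I rot2 at col 0 lands with bottom-row=4; cleared 1 line(s) (total 1); column heights now [0 3 4 4], max=4
Drop 4: S rot0 at col 0 lands with bottom-row=3; cleared 1 line(s) (total 2); column heights now [0 4 4 2], max=4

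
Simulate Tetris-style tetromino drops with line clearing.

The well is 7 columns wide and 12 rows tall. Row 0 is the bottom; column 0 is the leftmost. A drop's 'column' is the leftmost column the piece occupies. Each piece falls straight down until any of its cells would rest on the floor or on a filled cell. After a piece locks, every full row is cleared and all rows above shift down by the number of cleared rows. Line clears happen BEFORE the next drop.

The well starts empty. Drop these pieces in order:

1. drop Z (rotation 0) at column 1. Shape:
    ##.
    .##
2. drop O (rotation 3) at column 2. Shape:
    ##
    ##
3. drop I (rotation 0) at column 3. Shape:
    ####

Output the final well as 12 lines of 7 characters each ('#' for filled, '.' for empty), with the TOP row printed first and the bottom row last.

Drop 1: Z rot0 at col 1 lands with bottom-row=0; cleared 0 line(s) (total 0); column heights now [0 2 2 1 0 0 0], max=2
Drop 2: O rot3 at col 2 lands with bottom-row=2; cleared 0 line(s) (total 0); column heights now [0 2 4 4 0 0 0], max=4
Drop 3: I rot0 at col 3 lands with bottom-row=4; cleared 0 line(s) (total 0); column heights now [0 2 4 5 5 5 5], max=5

Answer: .......
.......
.......
.......
.......
.......
.......
...####
..##...
..##...
.##....
..##...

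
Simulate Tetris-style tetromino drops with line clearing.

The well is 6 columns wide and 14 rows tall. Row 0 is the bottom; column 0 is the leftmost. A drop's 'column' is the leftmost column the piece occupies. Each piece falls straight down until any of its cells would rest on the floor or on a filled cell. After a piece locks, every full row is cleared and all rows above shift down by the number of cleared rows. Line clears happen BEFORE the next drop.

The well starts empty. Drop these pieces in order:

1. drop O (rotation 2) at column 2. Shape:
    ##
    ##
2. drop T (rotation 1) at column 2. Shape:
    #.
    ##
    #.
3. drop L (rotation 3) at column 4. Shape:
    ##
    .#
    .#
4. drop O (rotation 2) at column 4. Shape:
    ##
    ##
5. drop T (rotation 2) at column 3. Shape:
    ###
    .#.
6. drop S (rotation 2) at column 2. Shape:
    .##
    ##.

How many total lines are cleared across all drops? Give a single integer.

Drop 1: O rot2 at col 2 lands with bottom-row=0; cleared 0 line(s) (total 0); column heights now [0 0 2 2 0 0], max=2
Drop 2: T rot1 at col 2 lands with bottom-row=2; cleared 0 line(s) (total 0); column heights now [0 0 5 4 0 0], max=5
Drop 3: L rot3 at col 4 lands with bottom-row=0; cleared 0 line(s) (total 0); column heights now [0 0 5 4 3 3], max=5
Drop 4: O rot2 at col 4 lands with bottom-row=3; cleared 0 line(s) (total 0); column heights now [0 0 5 4 5 5], max=5
Drop 5: T rot2 at col 3 lands with bottom-row=5; cleared 0 line(s) (total 0); column heights now [0 0 5 7 7 7], max=7
Drop 6: S rot2 at col 2 lands with bottom-row=7; cleared 0 line(s) (total 0); column heights now [0 0 8 9 9 7], max=9

Answer: 0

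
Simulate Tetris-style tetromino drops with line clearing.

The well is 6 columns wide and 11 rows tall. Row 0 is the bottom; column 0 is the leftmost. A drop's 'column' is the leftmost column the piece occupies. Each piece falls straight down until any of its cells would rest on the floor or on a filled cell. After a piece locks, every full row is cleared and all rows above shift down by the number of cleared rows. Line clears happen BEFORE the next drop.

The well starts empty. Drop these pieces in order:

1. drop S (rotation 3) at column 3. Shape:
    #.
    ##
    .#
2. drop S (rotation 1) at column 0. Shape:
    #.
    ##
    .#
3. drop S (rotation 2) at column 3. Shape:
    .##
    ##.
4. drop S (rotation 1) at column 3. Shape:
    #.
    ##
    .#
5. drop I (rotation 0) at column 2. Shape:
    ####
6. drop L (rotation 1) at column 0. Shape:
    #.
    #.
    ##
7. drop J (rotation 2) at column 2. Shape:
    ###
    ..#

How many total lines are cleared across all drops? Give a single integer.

Answer: 0

Derivation:
Drop 1: S rot3 at col 3 lands with bottom-row=0; cleared 0 line(s) (total 0); column heights now [0 0 0 3 2 0], max=3
Drop 2: S rot1 at col 0 lands with bottom-row=0; cleared 0 line(s) (total 0); column heights now [3 2 0 3 2 0], max=3
Drop 3: S rot2 at col 3 lands with bottom-row=3; cleared 0 line(s) (total 0); column heights now [3 2 0 4 5 5], max=5
Drop 4: S rot1 at col 3 lands with bottom-row=5; cleared 0 line(s) (total 0); column heights now [3 2 0 8 7 5], max=8
Drop 5: I rot0 at col 2 lands with bottom-row=8; cleared 0 line(s) (total 0); column heights now [3 2 9 9 9 9], max=9
Drop 6: L rot1 at col 0 lands with bottom-row=3; cleared 0 line(s) (total 0); column heights now [6 4 9 9 9 9], max=9
Drop 7: J rot2 at col 2 lands with bottom-row=9; cleared 0 line(s) (total 0); column heights now [6 4 11 11 11 9], max=11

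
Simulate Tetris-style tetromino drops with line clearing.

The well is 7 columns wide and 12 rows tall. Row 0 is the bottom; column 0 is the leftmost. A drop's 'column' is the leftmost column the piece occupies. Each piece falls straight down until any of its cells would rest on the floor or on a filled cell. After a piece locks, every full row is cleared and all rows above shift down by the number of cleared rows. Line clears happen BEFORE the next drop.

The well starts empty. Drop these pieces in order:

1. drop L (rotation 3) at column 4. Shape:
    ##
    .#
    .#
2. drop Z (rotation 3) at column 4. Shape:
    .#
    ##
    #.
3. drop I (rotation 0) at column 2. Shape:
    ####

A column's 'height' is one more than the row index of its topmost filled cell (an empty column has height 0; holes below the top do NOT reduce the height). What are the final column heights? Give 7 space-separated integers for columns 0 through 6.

Drop 1: L rot3 at col 4 lands with bottom-row=0; cleared 0 line(s) (total 0); column heights now [0 0 0 0 3 3 0], max=3
Drop 2: Z rot3 at col 4 lands with bottom-row=3; cleared 0 line(s) (total 0); column heights now [0 0 0 0 5 6 0], max=6
Drop 3: I rot0 at col 2 lands with bottom-row=6; cleared 0 line(s) (total 0); column heights now [0 0 7 7 7 7 0], max=7

Answer: 0 0 7 7 7 7 0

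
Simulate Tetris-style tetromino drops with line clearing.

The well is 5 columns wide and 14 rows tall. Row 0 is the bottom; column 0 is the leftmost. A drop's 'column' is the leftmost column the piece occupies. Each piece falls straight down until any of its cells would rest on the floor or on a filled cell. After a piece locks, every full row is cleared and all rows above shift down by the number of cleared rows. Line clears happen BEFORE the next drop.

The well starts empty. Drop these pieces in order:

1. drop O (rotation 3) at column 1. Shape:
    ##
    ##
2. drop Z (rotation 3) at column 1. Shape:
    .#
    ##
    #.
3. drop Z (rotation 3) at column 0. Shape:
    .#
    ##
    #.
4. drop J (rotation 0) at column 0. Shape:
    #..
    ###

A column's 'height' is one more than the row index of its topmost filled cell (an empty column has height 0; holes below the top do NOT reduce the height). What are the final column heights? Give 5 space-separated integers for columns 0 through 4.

Answer: 8 7 7 0 0

Derivation:
Drop 1: O rot3 at col 1 lands with bottom-row=0; cleared 0 line(s) (total 0); column heights now [0 2 2 0 0], max=2
Drop 2: Z rot3 at col 1 lands with bottom-row=2; cleared 0 line(s) (total 0); column heights now [0 4 5 0 0], max=5
Drop 3: Z rot3 at col 0 lands with bottom-row=3; cleared 0 line(s) (total 0); column heights now [5 6 5 0 0], max=6
Drop 4: J rot0 at col 0 lands with bottom-row=6; cleared 0 line(s) (total 0); column heights now [8 7 7 0 0], max=8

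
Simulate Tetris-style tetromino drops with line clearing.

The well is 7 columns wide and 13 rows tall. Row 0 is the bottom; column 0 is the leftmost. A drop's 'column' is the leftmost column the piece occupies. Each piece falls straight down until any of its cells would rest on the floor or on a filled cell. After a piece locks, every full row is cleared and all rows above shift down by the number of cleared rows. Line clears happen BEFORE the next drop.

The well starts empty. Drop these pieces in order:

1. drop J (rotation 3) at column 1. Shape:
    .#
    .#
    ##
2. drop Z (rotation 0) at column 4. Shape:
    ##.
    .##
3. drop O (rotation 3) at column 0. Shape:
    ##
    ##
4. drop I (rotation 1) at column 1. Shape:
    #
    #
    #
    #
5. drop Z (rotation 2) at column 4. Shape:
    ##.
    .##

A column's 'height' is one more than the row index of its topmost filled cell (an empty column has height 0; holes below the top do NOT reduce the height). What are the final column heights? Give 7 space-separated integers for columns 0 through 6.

Answer: 3 7 3 0 4 4 3

Derivation:
Drop 1: J rot3 at col 1 lands with bottom-row=0; cleared 0 line(s) (total 0); column heights now [0 1 3 0 0 0 0], max=3
Drop 2: Z rot0 at col 4 lands with bottom-row=0; cleared 0 line(s) (total 0); column heights now [0 1 3 0 2 2 1], max=3
Drop 3: O rot3 at col 0 lands with bottom-row=1; cleared 0 line(s) (total 0); column heights now [3 3 3 0 2 2 1], max=3
Drop 4: I rot1 at col 1 lands with bottom-row=3; cleared 0 line(s) (total 0); column heights now [3 7 3 0 2 2 1], max=7
Drop 5: Z rot2 at col 4 lands with bottom-row=2; cleared 0 line(s) (total 0); column heights now [3 7 3 0 4 4 3], max=7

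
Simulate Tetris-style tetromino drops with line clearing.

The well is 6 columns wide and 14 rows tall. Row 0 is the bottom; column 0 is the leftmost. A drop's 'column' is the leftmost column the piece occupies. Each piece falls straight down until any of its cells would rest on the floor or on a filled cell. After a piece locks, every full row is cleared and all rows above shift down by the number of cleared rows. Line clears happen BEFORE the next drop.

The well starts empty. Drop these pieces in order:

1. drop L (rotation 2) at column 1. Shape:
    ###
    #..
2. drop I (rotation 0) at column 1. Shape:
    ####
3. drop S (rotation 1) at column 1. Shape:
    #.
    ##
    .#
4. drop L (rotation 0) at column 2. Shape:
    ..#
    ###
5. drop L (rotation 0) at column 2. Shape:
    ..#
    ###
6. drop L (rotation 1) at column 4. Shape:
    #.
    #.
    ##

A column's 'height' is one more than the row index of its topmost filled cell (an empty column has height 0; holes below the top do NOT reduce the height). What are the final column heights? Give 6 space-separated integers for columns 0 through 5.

Drop 1: L rot2 at col 1 lands with bottom-row=0; cleared 0 line(s) (total 0); column heights now [0 2 2 2 0 0], max=2
Drop 2: I rot0 at col 1 lands with bottom-row=2; cleared 0 line(s) (total 0); column heights now [0 3 3 3 3 0], max=3
Drop 3: S rot1 at col 1 lands with bottom-row=3; cleared 0 line(s) (total 0); column heights now [0 6 5 3 3 0], max=6
Drop 4: L rot0 at col 2 lands with bottom-row=5; cleared 0 line(s) (total 0); column heights now [0 6 6 6 7 0], max=7
Drop 5: L rot0 at col 2 lands with bottom-row=7; cleared 0 line(s) (total 0); column heights now [0 6 8 8 9 0], max=9
Drop 6: L rot1 at col 4 lands with bottom-row=9; cleared 0 line(s) (total 0); column heights now [0 6 8 8 12 10], max=12

Answer: 0 6 8 8 12 10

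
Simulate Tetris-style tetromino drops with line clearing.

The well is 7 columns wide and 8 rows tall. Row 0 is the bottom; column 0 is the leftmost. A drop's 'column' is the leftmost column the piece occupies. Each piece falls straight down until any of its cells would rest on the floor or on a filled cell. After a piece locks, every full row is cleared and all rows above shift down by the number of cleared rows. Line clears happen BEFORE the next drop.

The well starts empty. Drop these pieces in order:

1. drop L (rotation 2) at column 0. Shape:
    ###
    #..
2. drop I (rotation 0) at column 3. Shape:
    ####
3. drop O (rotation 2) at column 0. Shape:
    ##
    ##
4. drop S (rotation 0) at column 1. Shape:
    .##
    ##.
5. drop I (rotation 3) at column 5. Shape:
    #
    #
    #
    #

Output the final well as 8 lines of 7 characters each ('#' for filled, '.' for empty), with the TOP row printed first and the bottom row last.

Drop 1: L rot2 at col 0 lands with bottom-row=0; cleared 0 line(s) (total 0); column heights now [2 2 2 0 0 0 0], max=2
Drop 2: I rot0 at col 3 lands with bottom-row=0; cleared 0 line(s) (total 0); column heights now [2 2 2 1 1 1 1], max=2
Drop 3: O rot2 at col 0 lands with bottom-row=2; cleared 0 line(s) (total 0); column heights now [4 4 2 1 1 1 1], max=4
Drop 4: S rot0 at col 1 lands with bottom-row=4; cleared 0 line(s) (total 0); column heights now [4 5 6 6 1 1 1], max=6
Drop 5: I rot3 at col 5 lands with bottom-row=1; cleared 0 line(s) (total 0); column heights now [4 5 6 6 1 5 1], max=6

Answer: .......
.......
..##...
.##..#.
##...#.
##...#.
###..#.
#..####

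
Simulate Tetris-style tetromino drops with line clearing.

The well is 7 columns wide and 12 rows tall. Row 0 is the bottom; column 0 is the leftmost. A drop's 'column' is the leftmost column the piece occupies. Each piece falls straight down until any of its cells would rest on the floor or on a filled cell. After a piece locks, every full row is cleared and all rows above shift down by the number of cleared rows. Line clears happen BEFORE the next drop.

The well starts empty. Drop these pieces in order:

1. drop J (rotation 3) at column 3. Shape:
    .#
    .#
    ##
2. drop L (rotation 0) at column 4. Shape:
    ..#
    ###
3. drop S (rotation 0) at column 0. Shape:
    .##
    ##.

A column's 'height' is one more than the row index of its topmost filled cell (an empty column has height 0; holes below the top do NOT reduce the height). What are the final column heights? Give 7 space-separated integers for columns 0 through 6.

Drop 1: J rot3 at col 3 lands with bottom-row=0; cleared 0 line(s) (total 0); column heights now [0 0 0 1 3 0 0], max=3
Drop 2: L rot0 at col 4 lands with bottom-row=3; cleared 0 line(s) (total 0); column heights now [0 0 0 1 4 4 5], max=5
Drop 3: S rot0 at col 0 lands with bottom-row=0; cleared 0 line(s) (total 0); column heights now [1 2 2 1 4 4 5], max=5

Answer: 1 2 2 1 4 4 5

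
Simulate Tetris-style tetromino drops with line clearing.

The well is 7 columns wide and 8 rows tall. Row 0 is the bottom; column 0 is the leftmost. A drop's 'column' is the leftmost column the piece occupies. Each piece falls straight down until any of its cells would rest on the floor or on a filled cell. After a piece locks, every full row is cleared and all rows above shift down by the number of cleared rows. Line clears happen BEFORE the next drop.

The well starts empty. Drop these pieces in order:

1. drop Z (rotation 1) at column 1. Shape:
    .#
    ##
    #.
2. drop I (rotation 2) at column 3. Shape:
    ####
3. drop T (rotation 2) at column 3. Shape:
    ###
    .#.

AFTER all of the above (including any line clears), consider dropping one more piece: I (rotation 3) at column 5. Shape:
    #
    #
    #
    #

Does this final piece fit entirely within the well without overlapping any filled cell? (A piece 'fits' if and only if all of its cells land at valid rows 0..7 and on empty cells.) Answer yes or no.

Answer: yes

Derivation:
Drop 1: Z rot1 at col 1 lands with bottom-row=0; cleared 0 line(s) (total 0); column heights now [0 2 3 0 0 0 0], max=3
Drop 2: I rot2 at col 3 lands with bottom-row=0; cleared 0 line(s) (total 0); column heights now [0 2 3 1 1 1 1], max=3
Drop 3: T rot2 at col 3 lands with bottom-row=1; cleared 0 line(s) (total 0); column heights now [0 2 3 3 3 3 1], max=3
Test piece I rot3 at col 5 (width 1): heights before test = [0 2 3 3 3 3 1]; fits = True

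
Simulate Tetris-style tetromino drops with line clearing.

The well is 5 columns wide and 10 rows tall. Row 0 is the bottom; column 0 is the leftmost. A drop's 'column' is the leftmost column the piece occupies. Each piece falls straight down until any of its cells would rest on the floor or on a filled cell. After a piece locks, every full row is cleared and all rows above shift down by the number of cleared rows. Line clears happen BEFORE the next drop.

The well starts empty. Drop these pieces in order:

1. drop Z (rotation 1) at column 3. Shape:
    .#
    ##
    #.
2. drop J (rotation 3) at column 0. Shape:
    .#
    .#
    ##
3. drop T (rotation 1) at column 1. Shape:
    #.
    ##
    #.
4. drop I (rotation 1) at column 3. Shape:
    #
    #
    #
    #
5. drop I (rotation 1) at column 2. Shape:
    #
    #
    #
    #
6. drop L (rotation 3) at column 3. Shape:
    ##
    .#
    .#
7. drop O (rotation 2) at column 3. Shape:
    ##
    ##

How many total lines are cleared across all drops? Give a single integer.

Drop 1: Z rot1 at col 3 lands with bottom-row=0; cleared 0 line(s) (total 0); column heights now [0 0 0 2 3], max=3
Drop 2: J rot3 at col 0 lands with bottom-row=0; cleared 0 line(s) (total 0); column heights now [1 3 0 2 3], max=3
Drop 3: T rot1 at col 1 lands with bottom-row=3; cleared 0 line(s) (total 0); column heights now [1 6 5 2 3], max=6
Drop 4: I rot1 at col 3 lands with bottom-row=2; cleared 0 line(s) (total 0); column heights now [1 6 5 6 3], max=6
Drop 5: I rot1 at col 2 lands with bottom-row=5; cleared 0 line(s) (total 0); column heights now [1 6 9 6 3], max=9
Drop 6: L rot3 at col 3 lands with bottom-row=4; cleared 0 line(s) (total 0); column heights now [1 6 9 7 7], max=9
Drop 7: O rot2 at col 3 lands with bottom-row=7; cleared 0 line(s) (total 0); column heights now [1 6 9 9 9], max=9

Answer: 0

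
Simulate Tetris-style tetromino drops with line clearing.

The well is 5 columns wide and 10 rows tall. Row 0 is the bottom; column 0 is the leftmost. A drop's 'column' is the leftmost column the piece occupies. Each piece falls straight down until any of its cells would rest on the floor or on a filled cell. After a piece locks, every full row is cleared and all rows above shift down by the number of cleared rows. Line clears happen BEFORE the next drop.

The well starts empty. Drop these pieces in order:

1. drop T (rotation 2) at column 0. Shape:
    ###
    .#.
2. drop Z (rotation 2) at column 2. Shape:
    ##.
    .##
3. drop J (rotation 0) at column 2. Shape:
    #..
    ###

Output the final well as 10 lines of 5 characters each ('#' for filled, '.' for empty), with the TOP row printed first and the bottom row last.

Drop 1: T rot2 at col 0 lands with bottom-row=0; cleared 0 line(s) (total 0); column heights now [2 2 2 0 0], max=2
Drop 2: Z rot2 at col 2 lands with bottom-row=1; cleared 1 line(s) (total 1); column heights now [0 1 2 2 0], max=2
Drop 3: J rot0 at col 2 lands with bottom-row=2; cleared 0 line(s) (total 1); column heights now [0 1 4 3 3], max=4

Answer: .....
.....
.....
.....
.....
.....
..#..
..###
..##.
.#...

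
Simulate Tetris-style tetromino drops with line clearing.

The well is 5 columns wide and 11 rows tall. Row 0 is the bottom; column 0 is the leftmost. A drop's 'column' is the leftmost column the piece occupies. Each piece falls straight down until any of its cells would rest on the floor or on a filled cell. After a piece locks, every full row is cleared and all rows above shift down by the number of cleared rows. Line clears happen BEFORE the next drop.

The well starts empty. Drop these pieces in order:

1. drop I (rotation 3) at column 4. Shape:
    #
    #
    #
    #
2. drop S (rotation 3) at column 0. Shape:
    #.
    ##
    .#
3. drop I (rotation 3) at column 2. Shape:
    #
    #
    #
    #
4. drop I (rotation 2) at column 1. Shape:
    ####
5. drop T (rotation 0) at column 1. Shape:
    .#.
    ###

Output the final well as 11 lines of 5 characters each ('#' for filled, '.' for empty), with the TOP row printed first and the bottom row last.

Answer: .....
.....
.....
.....
..#..
.###.
.####
..#.#
#.#.#
###.#
.##.#

Derivation:
Drop 1: I rot3 at col 4 lands with bottom-row=0; cleared 0 line(s) (total 0); column heights now [0 0 0 0 4], max=4
Drop 2: S rot3 at col 0 lands with bottom-row=0; cleared 0 line(s) (total 0); column heights now [3 2 0 0 4], max=4
Drop 3: I rot3 at col 2 lands with bottom-row=0; cleared 0 line(s) (total 0); column heights now [3 2 4 0 4], max=4
Drop 4: I rot2 at col 1 lands with bottom-row=4; cleared 0 line(s) (total 0); column heights now [3 5 5 5 5], max=5
Drop 5: T rot0 at col 1 lands with bottom-row=5; cleared 0 line(s) (total 0); column heights now [3 6 7 6 5], max=7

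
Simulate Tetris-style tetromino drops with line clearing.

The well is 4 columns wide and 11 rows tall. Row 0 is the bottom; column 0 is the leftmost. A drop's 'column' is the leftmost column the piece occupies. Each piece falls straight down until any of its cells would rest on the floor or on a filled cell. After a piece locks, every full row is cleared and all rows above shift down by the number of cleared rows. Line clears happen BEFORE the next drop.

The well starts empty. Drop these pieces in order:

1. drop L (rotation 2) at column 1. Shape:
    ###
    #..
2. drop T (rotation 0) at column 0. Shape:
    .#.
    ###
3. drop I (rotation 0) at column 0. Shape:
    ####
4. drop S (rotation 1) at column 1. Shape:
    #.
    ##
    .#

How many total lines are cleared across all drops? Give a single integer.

Answer: 1

Derivation:
Drop 1: L rot2 at col 1 lands with bottom-row=0; cleared 0 line(s) (total 0); column heights now [0 2 2 2], max=2
Drop 2: T rot0 at col 0 lands with bottom-row=2; cleared 0 line(s) (total 0); column heights now [3 4 3 2], max=4
Drop 3: I rot0 at col 0 lands with bottom-row=4; cleared 1 line(s) (total 1); column heights now [3 4 3 2], max=4
Drop 4: S rot1 at col 1 lands with bottom-row=3; cleared 0 line(s) (total 1); column heights now [3 6 5 2], max=6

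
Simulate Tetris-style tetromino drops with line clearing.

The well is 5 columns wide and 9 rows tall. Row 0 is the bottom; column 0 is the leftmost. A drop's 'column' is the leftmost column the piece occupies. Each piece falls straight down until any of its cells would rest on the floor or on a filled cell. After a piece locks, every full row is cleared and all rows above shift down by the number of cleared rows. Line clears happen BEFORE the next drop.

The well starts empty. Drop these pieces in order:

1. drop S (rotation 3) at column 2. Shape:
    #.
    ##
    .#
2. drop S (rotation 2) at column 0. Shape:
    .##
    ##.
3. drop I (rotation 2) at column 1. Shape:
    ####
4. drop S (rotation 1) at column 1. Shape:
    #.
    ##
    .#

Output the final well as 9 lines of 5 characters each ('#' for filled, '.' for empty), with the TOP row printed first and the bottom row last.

Answer: .....
.#...
.##..
..#..
.####
.##..
###..
..##.
...#.

Derivation:
Drop 1: S rot3 at col 2 lands with bottom-row=0; cleared 0 line(s) (total 0); column heights now [0 0 3 2 0], max=3
Drop 2: S rot2 at col 0 lands with bottom-row=2; cleared 0 line(s) (total 0); column heights now [3 4 4 2 0], max=4
Drop 3: I rot2 at col 1 lands with bottom-row=4; cleared 0 line(s) (total 0); column heights now [3 5 5 5 5], max=5
Drop 4: S rot1 at col 1 lands with bottom-row=5; cleared 0 line(s) (total 0); column heights now [3 8 7 5 5], max=8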